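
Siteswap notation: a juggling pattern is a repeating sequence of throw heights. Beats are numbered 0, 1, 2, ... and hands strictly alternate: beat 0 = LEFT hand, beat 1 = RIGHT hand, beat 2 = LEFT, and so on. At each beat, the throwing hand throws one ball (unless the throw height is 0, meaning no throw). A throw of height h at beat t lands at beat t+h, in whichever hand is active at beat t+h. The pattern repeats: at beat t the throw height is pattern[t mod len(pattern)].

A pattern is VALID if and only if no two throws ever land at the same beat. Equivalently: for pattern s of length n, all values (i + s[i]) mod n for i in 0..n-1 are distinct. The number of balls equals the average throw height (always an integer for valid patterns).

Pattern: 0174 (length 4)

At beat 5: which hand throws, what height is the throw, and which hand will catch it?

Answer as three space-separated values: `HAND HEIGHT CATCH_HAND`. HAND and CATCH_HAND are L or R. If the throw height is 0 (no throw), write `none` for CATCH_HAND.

Answer: R 1 L

Derivation:
Beat 5: 5 mod 2 = 1, so hand = R
Throw height = pattern[5 mod 4] = pattern[1] = 1
Lands at beat 5+1=6, 6 mod 2 = 0, so catch hand = L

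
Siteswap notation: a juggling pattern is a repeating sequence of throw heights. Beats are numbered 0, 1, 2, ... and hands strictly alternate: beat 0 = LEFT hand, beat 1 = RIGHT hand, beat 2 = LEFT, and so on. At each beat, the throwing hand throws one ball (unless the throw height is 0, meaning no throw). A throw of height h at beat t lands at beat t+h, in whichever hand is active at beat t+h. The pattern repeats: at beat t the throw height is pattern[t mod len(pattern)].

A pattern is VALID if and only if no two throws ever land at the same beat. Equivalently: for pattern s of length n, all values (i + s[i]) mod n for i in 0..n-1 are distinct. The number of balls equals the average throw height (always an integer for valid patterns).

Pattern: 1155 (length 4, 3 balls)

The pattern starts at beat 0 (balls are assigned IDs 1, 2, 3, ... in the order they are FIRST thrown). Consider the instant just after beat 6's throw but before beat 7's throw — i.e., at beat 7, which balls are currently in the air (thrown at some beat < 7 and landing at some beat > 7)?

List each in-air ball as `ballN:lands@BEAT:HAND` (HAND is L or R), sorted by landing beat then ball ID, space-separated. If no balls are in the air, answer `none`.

Beat 0 (L): throw ball1 h=1 -> lands@1:R; in-air after throw: [b1@1:R]
Beat 1 (R): throw ball1 h=1 -> lands@2:L; in-air after throw: [b1@2:L]
Beat 2 (L): throw ball1 h=5 -> lands@7:R; in-air after throw: [b1@7:R]
Beat 3 (R): throw ball2 h=5 -> lands@8:L; in-air after throw: [b1@7:R b2@8:L]
Beat 4 (L): throw ball3 h=1 -> lands@5:R; in-air after throw: [b3@5:R b1@7:R b2@8:L]
Beat 5 (R): throw ball3 h=1 -> lands@6:L; in-air after throw: [b3@6:L b1@7:R b2@8:L]
Beat 6 (L): throw ball3 h=5 -> lands@11:R; in-air after throw: [b1@7:R b2@8:L b3@11:R]
Beat 7 (R): throw ball1 h=5 -> lands@12:L; in-air after throw: [b2@8:L b3@11:R b1@12:L]

Answer: ball2:lands@8:L ball3:lands@11:R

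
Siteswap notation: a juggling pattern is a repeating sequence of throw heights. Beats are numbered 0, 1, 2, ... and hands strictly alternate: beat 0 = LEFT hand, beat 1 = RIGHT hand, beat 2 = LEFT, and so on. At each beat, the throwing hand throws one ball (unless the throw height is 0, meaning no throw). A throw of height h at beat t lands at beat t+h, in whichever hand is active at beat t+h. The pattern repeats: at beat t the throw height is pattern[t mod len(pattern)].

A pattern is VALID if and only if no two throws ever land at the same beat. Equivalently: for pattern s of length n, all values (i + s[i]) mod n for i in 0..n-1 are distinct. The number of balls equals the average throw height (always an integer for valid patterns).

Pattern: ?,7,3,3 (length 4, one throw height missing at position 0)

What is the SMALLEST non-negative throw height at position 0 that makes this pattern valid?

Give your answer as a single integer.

i=0: s[i]=? (unknown)
i=1: (1 + 7) mod 4 = 0
i=2: (2 + 3) mod 4 = 1
i=3: (3 + 3) mod 4 = 2
Known residues: [0, 1, 2]; need a permutation of 0..3, so missing residue r = 3
Need (0 + s) mod 4 = 3; smallest s = (3 - 0) mod 4 = 3

Answer: 3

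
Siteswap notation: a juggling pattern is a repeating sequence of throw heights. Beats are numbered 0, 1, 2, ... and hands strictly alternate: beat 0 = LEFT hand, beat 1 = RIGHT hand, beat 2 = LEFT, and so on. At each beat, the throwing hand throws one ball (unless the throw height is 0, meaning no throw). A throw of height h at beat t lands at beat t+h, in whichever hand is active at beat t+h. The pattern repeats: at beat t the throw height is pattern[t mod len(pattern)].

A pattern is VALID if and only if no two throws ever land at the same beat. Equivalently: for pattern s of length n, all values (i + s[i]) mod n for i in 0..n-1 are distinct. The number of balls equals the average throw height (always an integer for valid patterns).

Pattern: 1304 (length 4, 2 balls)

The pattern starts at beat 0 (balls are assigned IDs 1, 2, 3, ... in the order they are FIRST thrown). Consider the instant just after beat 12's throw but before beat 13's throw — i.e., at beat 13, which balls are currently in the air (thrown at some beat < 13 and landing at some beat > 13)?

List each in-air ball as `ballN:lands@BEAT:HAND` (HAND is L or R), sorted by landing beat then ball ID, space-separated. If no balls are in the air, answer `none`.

Beat 0 (L): throw ball1 h=1 -> lands@1:R; in-air after throw: [b1@1:R]
Beat 1 (R): throw ball1 h=3 -> lands@4:L; in-air after throw: [b1@4:L]
Beat 3 (R): throw ball2 h=4 -> lands@7:R; in-air after throw: [b1@4:L b2@7:R]
Beat 4 (L): throw ball1 h=1 -> lands@5:R; in-air after throw: [b1@5:R b2@7:R]
Beat 5 (R): throw ball1 h=3 -> lands@8:L; in-air after throw: [b2@7:R b1@8:L]
Beat 7 (R): throw ball2 h=4 -> lands@11:R; in-air after throw: [b1@8:L b2@11:R]
Beat 8 (L): throw ball1 h=1 -> lands@9:R; in-air after throw: [b1@9:R b2@11:R]
Beat 9 (R): throw ball1 h=3 -> lands@12:L; in-air after throw: [b2@11:R b1@12:L]
Beat 11 (R): throw ball2 h=4 -> lands@15:R; in-air after throw: [b1@12:L b2@15:R]
Beat 12 (L): throw ball1 h=1 -> lands@13:R; in-air after throw: [b1@13:R b2@15:R]
Beat 13 (R): throw ball1 h=3 -> lands@16:L; in-air after throw: [b2@15:R b1@16:L]

Answer: ball2:lands@15:R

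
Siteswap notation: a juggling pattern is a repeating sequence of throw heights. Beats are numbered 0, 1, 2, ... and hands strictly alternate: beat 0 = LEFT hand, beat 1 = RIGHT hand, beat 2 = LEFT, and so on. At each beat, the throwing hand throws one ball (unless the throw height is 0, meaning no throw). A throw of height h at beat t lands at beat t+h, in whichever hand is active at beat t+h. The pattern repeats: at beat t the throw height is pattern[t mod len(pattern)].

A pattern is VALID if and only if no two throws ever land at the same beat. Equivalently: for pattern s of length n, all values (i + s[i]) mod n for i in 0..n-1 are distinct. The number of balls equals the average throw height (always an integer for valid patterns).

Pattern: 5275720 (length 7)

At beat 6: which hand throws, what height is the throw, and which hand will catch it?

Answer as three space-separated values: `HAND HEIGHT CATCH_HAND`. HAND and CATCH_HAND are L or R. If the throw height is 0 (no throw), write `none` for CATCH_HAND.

Beat 6: 6 mod 2 = 0, so hand = L
Throw height = pattern[6 mod 7] = pattern[6] = 0

Answer: L 0 none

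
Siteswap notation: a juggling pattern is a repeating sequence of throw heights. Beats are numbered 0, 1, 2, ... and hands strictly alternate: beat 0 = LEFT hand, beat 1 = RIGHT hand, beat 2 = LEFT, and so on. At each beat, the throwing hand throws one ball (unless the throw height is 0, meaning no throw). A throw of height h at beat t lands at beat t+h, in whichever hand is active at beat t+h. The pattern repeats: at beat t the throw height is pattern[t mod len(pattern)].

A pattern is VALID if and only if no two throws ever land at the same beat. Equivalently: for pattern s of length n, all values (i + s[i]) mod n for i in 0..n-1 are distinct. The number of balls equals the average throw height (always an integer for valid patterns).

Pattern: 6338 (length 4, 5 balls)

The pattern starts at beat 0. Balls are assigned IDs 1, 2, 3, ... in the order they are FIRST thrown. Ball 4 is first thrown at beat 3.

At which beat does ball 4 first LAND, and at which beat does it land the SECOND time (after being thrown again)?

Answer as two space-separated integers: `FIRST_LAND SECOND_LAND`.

Beat 0 (L): throw ball1 h=6 -> lands@6:L; in-air after throw: [b1@6:L]
Beat 1 (R): throw ball2 h=3 -> lands@4:L; in-air after throw: [b2@4:L b1@6:L]
Beat 2 (L): throw ball3 h=3 -> lands@5:R; in-air after throw: [b2@4:L b3@5:R b1@6:L]
Beat 3 (R): throw ball4 h=8 -> lands@11:R; in-air after throw: [b2@4:L b3@5:R b1@6:L b4@11:R]
Beat 4 (L): throw ball2 h=6 -> lands@10:L; in-air after throw: [b3@5:R b1@6:L b2@10:L b4@11:R]
Beat 5 (R): throw ball3 h=3 -> lands@8:L; in-air after throw: [b1@6:L b3@8:L b2@10:L b4@11:R]
Beat 6 (L): throw ball1 h=3 -> lands@9:R; in-air after throw: [b3@8:L b1@9:R b2@10:L b4@11:R]
Beat 7 (R): throw ball5 h=8 -> lands@15:R; in-air after throw: [b3@8:L b1@9:R b2@10:L b4@11:R b5@15:R]
Beat 8 (L): throw ball3 h=6 -> lands@14:L; in-air after throw: [b1@9:R b2@10:L b4@11:R b3@14:L b5@15:R]
Beat 9 (R): throw ball1 h=3 -> lands@12:L; in-air after throw: [b2@10:L b4@11:R b1@12:L b3@14:L b5@15:R]
Beat 10 (L): throw ball2 h=3 -> lands@13:R; in-air after throw: [b4@11:R b1@12:L b2@13:R b3@14:L b5@15:R]
Beat 11 (R): throw ball4 h=8 -> lands@19:R; in-air after throw: [b1@12:L b2@13:R b3@14:L b5@15:R b4@19:R]
Beat 12 (L): throw ball1 h=6 -> lands@18:L; in-air after throw: [b2@13:R b3@14:L b5@15:R b1@18:L b4@19:R]
Beat 13 (R): throw ball2 h=3 -> lands@16:L; in-air after throw: [b3@14:L b5@15:R b2@16:L b1@18:L b4@19:R]
Beat 14 (L): throw ball3 h=3 -> lands@17:R; in-air after throw: [b5@15:R b2@16:L b3@17:R b1@18:L b4@19:R]
Beat 15 (R): throw ball5 h=8 -> lands@23:R; in-air after throw: [b2@16:L b3@17:R b1@18:L b4@19:R b5@23:R]
Beat 16 (L): throw ball2 h=6 -> lands@22:L; in-air after throw: [b3@17:R b1@18:L b4@19:R b2@22:L b5@23:R]
Beat 17 (R): throw ball3 h=3 -> lands@20:L; in-air after throw: [b1@18:L b4@19:R b3@20:L b2@22:L b5@23:R]
Beat 18 (L): throw ball1 h=3 -> lands@21:R; in-air after throw: [b4@19:R b3@20:L b1@21:R b2@22:L b5@23:R]
Beat 19 (R): throw ball4 h=8 -> lands@27:R; in-air after throw: [b3@20:L b1@21:R b2@22:L b5@23:R b4@27:R]
Ball 4: thrown@3 h=8 -> first land @11; rethrown@11 h=8 -> second land @19

Answer: 11 19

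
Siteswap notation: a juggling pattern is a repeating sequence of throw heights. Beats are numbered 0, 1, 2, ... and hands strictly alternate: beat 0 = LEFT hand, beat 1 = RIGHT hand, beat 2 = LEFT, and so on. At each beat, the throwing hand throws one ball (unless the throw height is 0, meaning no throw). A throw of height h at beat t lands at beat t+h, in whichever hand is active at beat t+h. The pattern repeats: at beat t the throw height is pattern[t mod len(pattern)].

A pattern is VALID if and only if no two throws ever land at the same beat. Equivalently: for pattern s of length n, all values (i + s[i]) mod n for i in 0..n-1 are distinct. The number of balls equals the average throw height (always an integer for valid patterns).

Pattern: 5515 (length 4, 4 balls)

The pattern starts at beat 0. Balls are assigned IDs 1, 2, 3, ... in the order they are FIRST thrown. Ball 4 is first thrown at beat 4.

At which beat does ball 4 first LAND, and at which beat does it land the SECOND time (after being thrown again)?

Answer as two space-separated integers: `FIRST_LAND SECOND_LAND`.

Beat 0 (L): throw ball1 h=5 -> lands@5:R; in-air after throw: [b1@5:R]
Beat 1 (R): throw ball2 h=5 -> lands@6:L; in-air after throw: [b1@5:R b2@6:L]
Beat 2 (L): throw ball3 h=1 -> lands@3:R; in-air after throw: [b3@3:R b1@5:R b2@6:L]
Beat 3 (R): throw ball3 h=5 -> lands@8:L; in-air after throw: [b1@5:R b2@6:L b3@8:L]
Beat 4 (L): throw ball4 h=5 -> lands@9:R; in-air after throw: [b1@5:R b2@6:L b3@8:L b4@9:R]
Beat 5 (R): throw ball1 h=5 -> lands@10:L; in-air after throw: [b2@6:L b3@8:L b4@9:R b1@10:L]
Beat 6 (L): throw ball2 h=1 -> lands@7:R; in-air after throw: [b2@7:R b3@8:L b4@9:R b1@10:L]
Beat 7 (R): throw ball2 h=5 -> lands@12:L; in-air after throw: [b3@8:L b4@9:R b1@10:L b2@12:L]
Beat 8 (L): throw ball3 h=5 -> lands@13:R; in-air after throw: [b4@9:R b1@10:L b2@12:L b3@13:R]
Beat 9 (R): throw ball4 h=5 -> lands@14:L; in-air after throw: [b1@10:L b2@12:L b3@13:R b4@14:L]
Beat 10 (L): throw ball1 h=1 -> lands@11:R; in-air after throw: [b1@11:R b2@12:L b3@13:R b4@14:L]
Beat 11 (R): throw ball1 h=5 -> lands@16:L; in-air after throw: [b2@12:L b3@13:R b4@14:L b1@16:L]
Beat 12 (L): throw ball2 h=5 -> lands@17:R; in-air after throw: [b3@13:R b4@14:L b1@16:L b2@17:R]
Beat 13 (R): throw ball3 h=5 -> lands@18:L; in-air after throw: [b4@14:L b1@16:L b2@17:R b3@18:L]
Beat 14 (L): throw ball4 h=1 -> lands@15:R; in-air after throw: [b4@15:R b1@16:L b2@17:R b3@18:L]
Ball 4: thrown@4 h=5 -> first land @9; rethrown@9 h=5 -> second land @14

Answer: 9 14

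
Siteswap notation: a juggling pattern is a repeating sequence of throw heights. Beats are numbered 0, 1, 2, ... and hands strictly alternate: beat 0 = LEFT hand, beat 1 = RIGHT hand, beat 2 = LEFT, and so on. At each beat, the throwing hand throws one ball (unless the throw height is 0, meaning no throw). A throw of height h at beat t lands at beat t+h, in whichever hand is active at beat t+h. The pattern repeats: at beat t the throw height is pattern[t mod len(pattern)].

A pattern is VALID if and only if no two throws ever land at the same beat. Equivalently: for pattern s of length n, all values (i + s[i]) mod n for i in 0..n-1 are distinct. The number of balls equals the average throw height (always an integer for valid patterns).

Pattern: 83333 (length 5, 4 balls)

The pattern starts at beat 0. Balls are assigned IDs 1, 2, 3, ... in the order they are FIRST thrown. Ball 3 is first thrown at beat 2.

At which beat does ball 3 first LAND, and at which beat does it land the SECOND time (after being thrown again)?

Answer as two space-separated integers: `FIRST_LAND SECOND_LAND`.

Answer: 5 13

Derivation:
Beat 0 (L): throw ball1 h=8 -> lands@8:L; in-air after throw: [b1@8:L]
Beat 1 (R): throw ball2 h=3 -> lands@4:L; in-air after throw: [b2@4:L b1@8:L]
Beat 2 (L): throw ball3 h=3 -> lands@5:R; in-air after throw: [b2@4:L b3@5:R b1@8:L]
Beat 3 (R): throw ball4 h=3 -> lands@6:L; in-air after throw: [b2@4:L b3@5:R b4@6:L b1@8:L]
Beat 4 (L): throw ball2 h=3 -> lands@7:R; in-air after throw: [b3@5:R b4@6:L b2@7:R b1@8:L]
Beat 5 (R): throw ball3 h=8 -> lands@13:R; in-air after throw: [b4@6:L b2@7:R b1@8:L b3@13:R]
Beat 6 (L): throw ball4 h=3 -> lands@9:R; in-air after throw: [b2@7:R b1@8:L b4@9:R b3@13:R]
Beat 7 (R): throw ball2 h=3 -> lands@10:L; in-air after throw: [b1@8:L b4@9:R b2@10:L b3@13:R]
Beat 8 (L): throw ball1 h=3 -> lands@11:R; in-air after throw: [b4@9:R b2@10:L b1@11:R b3@13:R]
Beat 9 (R): throw ball4 h=3 -> lands@12:L; in-air after throw: [b2@10:L b1@11:R b4@12:L b3@13:R]
Beat 10 (L): throw ball2 h=8 -> lands@18:L; in-air after throw: [b1@11:R b4@12:L b3@13:R b2@18:L]
Beat 11 (R): throw ball1 h=3 -> lands@14:L; in-air after throw: [b4@12:L b3@13:R b1@14:L b2@18:L]
Beat 12 (L): throw ball4 h=3 -> lands@15:R; in-air after throw: [b3@13:R b1@14:L b4@15:R b2@18:L]
Beat 13 (R): throw ball3 h=3 -> lands@16:L; in-air after throw: [b1@14:L b4@15:R b3@16:L b2@18:L]
Ball 3: thrown@2 h=3 -> first land @5; rethrown@5 h=8 -> second land @13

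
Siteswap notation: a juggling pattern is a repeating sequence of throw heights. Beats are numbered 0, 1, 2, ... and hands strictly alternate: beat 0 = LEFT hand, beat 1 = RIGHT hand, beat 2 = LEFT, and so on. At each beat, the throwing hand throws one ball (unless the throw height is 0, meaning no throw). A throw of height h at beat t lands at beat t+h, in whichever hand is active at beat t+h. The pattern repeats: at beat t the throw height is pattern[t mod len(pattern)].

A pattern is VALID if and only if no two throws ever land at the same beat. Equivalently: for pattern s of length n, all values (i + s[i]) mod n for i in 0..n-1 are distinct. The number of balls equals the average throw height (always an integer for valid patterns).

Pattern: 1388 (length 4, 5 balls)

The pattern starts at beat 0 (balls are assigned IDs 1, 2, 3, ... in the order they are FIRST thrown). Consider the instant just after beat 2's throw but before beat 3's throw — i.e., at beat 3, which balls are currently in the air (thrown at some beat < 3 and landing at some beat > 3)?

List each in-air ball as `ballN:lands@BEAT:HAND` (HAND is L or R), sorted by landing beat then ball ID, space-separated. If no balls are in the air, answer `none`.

Beat 0 (L): throw ball1 h=1 -> lands@1:R; in-air after throw: [b1@1:R]
Beat 1 (R): throw ball1 h=3 -> lands@4:L; in-air after throw: [b1@4:L]
Beat 2 (L): throw ball2 h=8 -> lands@10:L; in-air after throw: [b1@4:L b2@10:L]
Beat 3 (R): throw ball3 h=8 -> lands@11:R; in-air after throw: [b1@4:L b2@10:L b3@11:R]

Answer: ball1:lands@4:L ball2:lands@10:L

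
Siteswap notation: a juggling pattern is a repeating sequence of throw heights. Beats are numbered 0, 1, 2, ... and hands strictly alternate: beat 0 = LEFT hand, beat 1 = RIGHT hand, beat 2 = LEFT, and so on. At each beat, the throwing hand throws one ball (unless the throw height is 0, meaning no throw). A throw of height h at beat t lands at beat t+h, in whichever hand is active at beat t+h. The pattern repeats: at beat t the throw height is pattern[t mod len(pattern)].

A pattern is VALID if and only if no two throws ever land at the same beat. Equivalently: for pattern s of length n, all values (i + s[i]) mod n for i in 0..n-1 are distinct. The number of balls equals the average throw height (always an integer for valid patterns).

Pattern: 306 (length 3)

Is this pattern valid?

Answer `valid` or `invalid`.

i=0: (i + s[i]) mod n = (0 + 3) mod 3 = 0
i=1: (i + s[i]) mod n = (1 + 0) mod 3 = 1
i=2: (i + s[i]) mod n = (2 + 6) mod 3 = 2
Residues: [0, 1, 2], distinct: True

Answer: valid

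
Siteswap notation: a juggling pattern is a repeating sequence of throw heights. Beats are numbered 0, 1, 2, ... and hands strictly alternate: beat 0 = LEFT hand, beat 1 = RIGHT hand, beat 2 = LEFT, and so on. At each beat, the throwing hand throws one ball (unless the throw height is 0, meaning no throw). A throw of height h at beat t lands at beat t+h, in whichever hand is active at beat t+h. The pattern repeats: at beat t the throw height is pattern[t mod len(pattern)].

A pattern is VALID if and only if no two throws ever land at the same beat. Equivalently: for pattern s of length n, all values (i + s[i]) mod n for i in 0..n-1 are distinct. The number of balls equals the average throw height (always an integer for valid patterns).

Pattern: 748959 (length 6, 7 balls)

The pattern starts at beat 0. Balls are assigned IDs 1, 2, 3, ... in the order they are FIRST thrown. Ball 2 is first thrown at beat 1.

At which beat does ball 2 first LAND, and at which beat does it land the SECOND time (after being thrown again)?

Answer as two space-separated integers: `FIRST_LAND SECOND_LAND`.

Beat 0 (L): throw ball1 h=7 -> lands@7:R; in-air after throw: [b1@7:R]
Beat 1 (R): throw ball2 h=4 -> lands@5:R; in-air after throw: [b2@5:R b1@7:R]
Beat 2 (L): throw ball3 h=8 -> lands@10:L; in-air after throw: [b2@5:R b1@7:R b3@10:L]
Beat 3 (R): throw ball4 h=9 -> lands@12:L; in-air after throw: [b2@5:R b1@7:R b3@10:L b4@12:L]
Beat 4 (L): throw ball5 h=5 -> lands@9:R; in-air after throw: [b2@5:R b1@7:R b5@9:R b3@10:L b4@12:L]
Beat 5 (R): throw ball2 h=9 -> lands@14:L; in-air after throw: [b1@7:R b5@9:R b3@10:L b4@12:L b2@14:L]
Beat 6 (L): throw ball6 h=7 -> lands@13:R; in-air after throw: [b1@7:R b5@9:R b3@10:L b4@12:L b6@13:R b2@14:L]
Beat 7 (R): throw ball1 h=4 -> lands@11:R; in-air after throw: [b5@9:R b3@10:L b1@11:R b4@12:L b6@13:R b2@14:L]
Beat 8 (L): throw ball7 h=8 -> lands@16:L; in-air after throw: [b5@9:R b3@10:L b1@11:R b4@12:L b6@13:R b2@14:L b7@16:L]
Beat 9 (R): throw ball5 h=9 -> lands@18:L; in-air after throw: [b3@10:L b1@11:R b4@12:L b6@13:R b2@14:L b7@16:L b5@18:L]
Beat 10 (L): throw ball3 h=5 -> lands@15:R; in-air after throw: [b1@11:R b4@12:L b6@13:R b2@14:L b3@15:R b7@16:L b5@18:L]
Beat 11 (R): throw ball1 h=9 -> lands@20:L; in-air after throw: [b4@12:L b6@13:R b2@14:L b3@15:R b7@16:L b5@18:L b1@20:L]
Beat 12 (L): throw ball4 h=7 -> lands@19:R; in-air after throw: [b6@13:R b2@14:L b3@15:R b7@16:L b5@18:L b4@19:R b1@20:L]
Beat 13 (R): throw ball6 h=4 -> lands@17:R; in-air after throw: [b2@14:L b3@15:R b7@16:L b6@17:R b5@18:L b4@19:R b1@20:L]
Beat 14 (L): throw ball2 h=8 -> lands@22:L; in-air after throw: [b3@15:R b7@16:L b6@17:R b5@18:L b4@19:R b1@20:L b2@22:L]
Ball 2: thrown@1 h=4 -> first land @5; rethrown@5 h=9 -> second land @14

Answer: 5 14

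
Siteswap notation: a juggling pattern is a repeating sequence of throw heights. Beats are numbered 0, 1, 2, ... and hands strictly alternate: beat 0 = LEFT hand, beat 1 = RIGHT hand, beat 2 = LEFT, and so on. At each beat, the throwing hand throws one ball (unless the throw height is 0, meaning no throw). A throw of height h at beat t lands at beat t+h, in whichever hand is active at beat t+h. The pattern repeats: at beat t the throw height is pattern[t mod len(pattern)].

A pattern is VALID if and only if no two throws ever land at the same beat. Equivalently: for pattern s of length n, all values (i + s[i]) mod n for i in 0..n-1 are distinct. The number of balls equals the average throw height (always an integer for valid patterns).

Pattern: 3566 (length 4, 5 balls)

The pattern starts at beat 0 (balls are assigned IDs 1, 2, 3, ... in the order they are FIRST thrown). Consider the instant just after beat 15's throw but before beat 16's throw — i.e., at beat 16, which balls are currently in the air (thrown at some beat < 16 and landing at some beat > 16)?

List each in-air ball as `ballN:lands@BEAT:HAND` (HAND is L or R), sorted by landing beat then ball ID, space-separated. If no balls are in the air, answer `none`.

Beat 0 (L): throw ball1 h=3 -> lands@3:R; in-air after throw: [b1@3:R]
Beat 1 (R): throw ball2 h=5 -> lands@6:L; in-air after throw: [b1@3:R b2@6:L]
Beat 2 (L): throw ball3 h=6 -> lands@8:L; in-air after throw: [b1@3:R b2@6:L b3@8:L]
Beat 3 (R): throw ball1 h=6 -> lands@9:R; in-air after throw: [b2@6:L b3@8:L b1@9:R]
Beat 4 (L): throw ball4 h=3 -> lands@7:R; in-air after throw: [b2@6:L b4@7:R b3@8:L b1@9:R]
Beat 5 (R): throw ball5 h=5 -> lands@10:L; in-air after throw: [b2@6:L b4@7:R b3@8:L b1@9:R b5@10:L]
Beat 6 (L): throw ball2 h=6 -> lands@12:L; in-air after throw: [b4@7:R b3@8:L b1@9:R b5@10:L b2@12:L]
Beat 7 (R): throw ball4 h=6 -> lands@13:R; in-air after throw: [b3@8:L b1@9:R b5@10:L b2@12:L b4@13:R]
Beat 8 (L): throw ball3 h=3 -> lands@11:R; in-air after throw: [b1@9:R b5@10:L b3@11:R b2@12:L b4@13:R]
Beat 9 (R): throw ball1 h=5 -> lands@14:L; in-air after throw: [b5@10:L b3@11:R b2@12:L b4@13:R b1@14:L]
Beat 10 (L): throw ball5 h=6 -> lands@16:L; in-air after throw: [b3@11:R b2@12:L b4@13:R b1@14:L b5@16:L]
Beat 11 (R): throw ball3 h=6 -> lands@17:R; in-air after throw: [b2@12:L b4@13:R b1@14:L b5@16:L b3@17:R]
Beat 12 (L): throw ball2 h=3 -> lands@15:R; in-air after throw: [b4@13:R b1@14:L b2@15:R b5@16:L b3@17:R]
Beat 13 (R): throw ball4 h=5 -> lands@18:L; in-air after throw: [b1@14:L b2@15:R b5@16:L b3@17:R b4@18:L]
Beat 14 (L): throw ball1 h=6 -> lands@20:L; in-air after throw: [b2@15:R b5@16:L b3@17:R b4@18:L b1@20:L]
Beat 15 (R): throw ball2 h=6 -> lands@21:R; in-air after throw: [b5@16:L b3@17:R b4@18:L b1@20:L b2@21:R]
Beat 16 (L): throw ball5 h=3 -> lands@19:R; in-air after throw: [b3@17:R b4@18:L b5@19:R b1@20:L b2@21:R]

Answer: ball3:lands@17:R ball4:lands@18:L ball1:lands@20:L ball2:lands@21:R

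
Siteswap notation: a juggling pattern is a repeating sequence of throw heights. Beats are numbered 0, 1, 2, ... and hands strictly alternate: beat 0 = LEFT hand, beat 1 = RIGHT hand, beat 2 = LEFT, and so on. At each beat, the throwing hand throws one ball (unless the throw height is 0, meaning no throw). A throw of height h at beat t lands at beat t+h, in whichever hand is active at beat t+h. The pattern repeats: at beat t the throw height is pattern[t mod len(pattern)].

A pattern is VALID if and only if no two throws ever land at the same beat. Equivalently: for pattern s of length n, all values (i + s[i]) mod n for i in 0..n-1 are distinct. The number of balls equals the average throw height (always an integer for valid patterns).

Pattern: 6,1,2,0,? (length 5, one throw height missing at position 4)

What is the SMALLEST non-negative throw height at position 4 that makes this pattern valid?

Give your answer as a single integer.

i=0: (0 + 6) mod 5 = 1
i=1: (1 + 1) mod 5 = 2
i=2: (2 + 2) mod 5 = 4
i=3: (3 + 0) mod 5 = 3
i=4: s[i]=? (unknown)
Known residues: [1, 2, 3, 4]; need a permutation of 0..4, so missing residue r = 0
Need (4 + s) mod 5 = 0; smallest s = (0 - 4) mod 5 = 1

Answer: 1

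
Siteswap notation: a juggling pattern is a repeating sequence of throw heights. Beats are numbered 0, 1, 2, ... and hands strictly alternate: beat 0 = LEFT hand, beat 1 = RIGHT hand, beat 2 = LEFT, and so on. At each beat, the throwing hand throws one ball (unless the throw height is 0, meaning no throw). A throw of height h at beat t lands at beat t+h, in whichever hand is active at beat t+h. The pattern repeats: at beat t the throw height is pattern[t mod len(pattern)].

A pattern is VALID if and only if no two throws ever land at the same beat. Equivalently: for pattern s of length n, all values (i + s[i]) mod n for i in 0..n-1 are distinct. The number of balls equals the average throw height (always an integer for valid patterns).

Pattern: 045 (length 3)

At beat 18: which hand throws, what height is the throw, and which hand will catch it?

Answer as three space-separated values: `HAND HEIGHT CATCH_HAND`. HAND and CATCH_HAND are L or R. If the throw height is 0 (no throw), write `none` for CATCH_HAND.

Answer: L 0 none

Derivation:
Beat 18: 18 mod 2 = 0, so hand = L
Throw height = pattern[18 mod 3] = pattern[0] = 0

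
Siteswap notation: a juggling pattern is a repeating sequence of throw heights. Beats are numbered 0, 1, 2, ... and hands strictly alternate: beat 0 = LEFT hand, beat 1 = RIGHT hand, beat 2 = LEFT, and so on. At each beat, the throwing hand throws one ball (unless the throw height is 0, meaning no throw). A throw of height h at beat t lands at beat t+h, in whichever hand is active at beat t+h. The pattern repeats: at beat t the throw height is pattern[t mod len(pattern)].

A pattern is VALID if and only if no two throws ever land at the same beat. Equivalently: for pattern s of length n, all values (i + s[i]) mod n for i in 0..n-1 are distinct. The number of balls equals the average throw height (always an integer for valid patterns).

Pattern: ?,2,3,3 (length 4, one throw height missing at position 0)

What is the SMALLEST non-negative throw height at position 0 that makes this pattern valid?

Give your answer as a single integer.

i=0: s[i]=? (unknown)
i=1: (1 + 2) mod 4 = 3
i=2: (2 + 3) mod 4 = 1
i=3: (3 + 3) mod 4 = 2
Known residues: [1, 2, 3]; need a permutation of 0..3, so missing residue r = 0
Need (0 + s) mod 4 = 0; smallest s = (0 - 0) mod 4 = 0

Answer: 0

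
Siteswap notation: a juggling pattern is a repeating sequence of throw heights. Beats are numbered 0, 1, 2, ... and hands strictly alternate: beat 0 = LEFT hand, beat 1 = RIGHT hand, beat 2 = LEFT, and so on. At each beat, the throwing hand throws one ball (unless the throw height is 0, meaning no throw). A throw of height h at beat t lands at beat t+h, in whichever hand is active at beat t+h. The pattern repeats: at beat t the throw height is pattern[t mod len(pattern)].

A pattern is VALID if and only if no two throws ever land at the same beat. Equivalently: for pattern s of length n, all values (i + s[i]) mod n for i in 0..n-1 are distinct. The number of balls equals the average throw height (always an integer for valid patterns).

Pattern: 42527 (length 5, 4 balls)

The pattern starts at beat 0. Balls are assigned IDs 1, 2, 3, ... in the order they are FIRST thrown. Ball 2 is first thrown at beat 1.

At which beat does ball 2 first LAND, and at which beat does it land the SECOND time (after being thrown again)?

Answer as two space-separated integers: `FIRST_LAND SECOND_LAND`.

Answer: 3 5

Derivation:
Beat 0 (L): throw ball1 h=4 -> lands@4:L; in-air after throw: [b1@4:L]
Beat 1 (R): throw ball2 h=2 -> lands@3:R; in-air after throw: [b2@3:R b1@4:L]
Beat 2 (L): throw ball3 h=5 -> lands@7:R; in-air after throw: [b2@3:R b1@4:L b3@7:R]
Beat 3 (R): throw ball2 h=2 -> lands@5:R; in-air after throw: [b1@4:L b2@5:R b3@7:R]
Beat 4 (L): throw ball1 h=7 -> lands@11:R; in-air after throw: [b2@5:R b3@7:R b1@11:R]
Beat 5 (R): throw ball2 h=4 -> lands@9:R; in-air after throw: [b3@7:R b2@9:R b1@11:R]
Ball 2: thrown@1 h=2 -> first land @3; rethrown@3 h=2 -> second land @5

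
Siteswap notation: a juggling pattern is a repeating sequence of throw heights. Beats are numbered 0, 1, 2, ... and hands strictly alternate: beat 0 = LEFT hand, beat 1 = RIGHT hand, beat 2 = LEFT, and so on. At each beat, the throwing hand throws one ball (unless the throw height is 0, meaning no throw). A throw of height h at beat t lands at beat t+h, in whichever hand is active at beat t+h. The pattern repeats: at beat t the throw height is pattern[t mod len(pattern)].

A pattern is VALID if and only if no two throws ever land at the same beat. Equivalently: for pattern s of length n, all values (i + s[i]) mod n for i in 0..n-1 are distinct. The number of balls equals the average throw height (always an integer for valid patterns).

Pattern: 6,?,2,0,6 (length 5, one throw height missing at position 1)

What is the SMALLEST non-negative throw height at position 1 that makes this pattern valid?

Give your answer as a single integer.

Answer: 1

Derivation:
i=0: (0 + 6) mod 5 = 1
i=1: s[i]=? (unknown)
i=2: (2 + 2) mod 5 = 4
i=3: (3 + 0) mod 5 = 3
i=4: (4 + 6) mod 5 = 0
Known residues: [0, 1, 3, 4]; need a permutation of 0..4, so missing residue r = 2
Need (1 + s) mod 5 = 2; smallest s = (2 - 1) mod 5 = 1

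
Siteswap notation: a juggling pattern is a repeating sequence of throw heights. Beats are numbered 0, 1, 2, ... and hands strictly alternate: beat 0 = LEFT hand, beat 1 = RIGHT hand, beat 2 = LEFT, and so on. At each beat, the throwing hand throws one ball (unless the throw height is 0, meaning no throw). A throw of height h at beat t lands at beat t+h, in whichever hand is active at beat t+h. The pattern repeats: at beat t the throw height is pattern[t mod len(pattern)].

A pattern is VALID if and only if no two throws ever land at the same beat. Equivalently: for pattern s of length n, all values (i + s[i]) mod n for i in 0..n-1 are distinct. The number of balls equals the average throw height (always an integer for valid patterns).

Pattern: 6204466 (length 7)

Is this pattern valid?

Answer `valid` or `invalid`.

Answer: valid

Derivation:
i=0: (i + s[i]) mod n = (0 + 6) mod 7 = 6
i=1: (i + s[i]) mod n = (1 + 2) mod 7 = 3
i=2: (i + s[i]) mod n = (2 + 0) mod 7 = 2
i=3: (i + s[i]) mod n = (3 + 4) mod 7 = 0
i=4: (i + s[i]) mod n = (4 + 4) mod 7 = 1
i=5: (i + s[i]) mod n = (5 + 6) mod 7 = 4
i=6: (i + s[i]) mod n = (6 + 6) mod 7 = 5
Residues: [6, 3, 2, 0, 1, 4, 5], distinct: True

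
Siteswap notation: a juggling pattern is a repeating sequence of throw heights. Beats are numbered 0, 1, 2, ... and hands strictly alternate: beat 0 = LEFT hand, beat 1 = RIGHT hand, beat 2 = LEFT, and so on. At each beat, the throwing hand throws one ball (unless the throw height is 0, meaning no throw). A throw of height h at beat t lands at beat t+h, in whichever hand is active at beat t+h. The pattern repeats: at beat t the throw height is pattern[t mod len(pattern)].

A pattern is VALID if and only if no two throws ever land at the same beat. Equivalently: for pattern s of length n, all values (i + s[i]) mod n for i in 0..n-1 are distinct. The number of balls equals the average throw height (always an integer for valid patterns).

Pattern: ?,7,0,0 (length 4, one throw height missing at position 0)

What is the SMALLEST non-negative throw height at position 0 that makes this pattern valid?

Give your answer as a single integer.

Answer: 1

Derivation:
i=0: s[i]=? (unknown)
i=1: (1 + 7) mod 4 = 0
i=2: (2 + 0) mod 4 = 2
i=3: (3 + 0) mod 4 = 3
Known residues: [0, 2, 3]; need a permutation of 0..3, so missing residue r = 1
Need (0 + s) mod 4 = 1; smallest s = (1 - 0) mod 4 = 1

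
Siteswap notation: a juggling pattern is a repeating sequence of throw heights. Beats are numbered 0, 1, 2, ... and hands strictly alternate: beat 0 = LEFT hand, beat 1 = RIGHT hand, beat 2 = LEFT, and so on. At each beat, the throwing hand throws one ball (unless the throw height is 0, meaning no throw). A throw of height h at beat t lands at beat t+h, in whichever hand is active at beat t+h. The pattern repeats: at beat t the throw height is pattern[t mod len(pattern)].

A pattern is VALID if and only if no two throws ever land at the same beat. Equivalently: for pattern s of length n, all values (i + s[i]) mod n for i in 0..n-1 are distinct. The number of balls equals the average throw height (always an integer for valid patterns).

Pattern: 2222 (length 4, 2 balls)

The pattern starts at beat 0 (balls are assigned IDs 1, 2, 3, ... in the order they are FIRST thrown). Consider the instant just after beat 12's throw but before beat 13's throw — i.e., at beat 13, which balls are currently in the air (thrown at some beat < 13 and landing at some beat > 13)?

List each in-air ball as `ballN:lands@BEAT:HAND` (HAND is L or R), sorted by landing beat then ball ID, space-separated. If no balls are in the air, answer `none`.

Beat 0 (L): throw ball1 h=2 -> lands@2:L; in-air after throw: [b1@2:L]
Beat 1 (R): throw ball2 h=2 -> lands@3:R; in-air after throw: [b1@2:L b2@3:R]
Beat 2 (L): throw ball1 h=2 -> lands@4:L; in-air after throw: [b2@3:R b1@4:L]
Beat 3 (R): throw ball2 h=2 -> lands@5:R; in-air after throw: [b1@4:L b2@5:R]
Beat 4 (L): throw ball1 h=2 -> lands@6:L; in-air after throw: [b2@5:R b1@6:L]
Beat 5 (R): throw ball2 h=2 -> lands@7:R; in-air after throw: [b1@6:L b2@7:R]
Beat 6 (L): throw ball1 h=2 -> lands@8:L; in-air after throw: [b2@7:R b1@8:L]
Beat 7 (R): throw ball2 h=2 -> lands@9:R; in-air after throw: [b1@8:L b2@9:R]
Beat 8 (L): throw ball1 h=2 -> lands@10:L; in-air after throw: [b2@9:R b1@10:L]
Beat 9 (R): throw ball2 h=2 -> lands@11:R; in-air after throw: [b1@10:L b2@11:R]
Beat 10 (L): throw ball1 h=2 -> lands@12:L; in-air after throw: [b2@11:R b1@12:L]
Beat 11 (R): throw ball2 h=2 -> lands@13:R; in-air after throw: [b1@12:L b2@13:R]
Beat 12 (L): throw ball1 h=2 -> lands@14:L; in-air after throw: [b2@13:R b1@14:L]
Beat 13 (R): throw ball2 h=2 -> lands@15:R; in-air after throw: [b1@14:L b2@15:R]

Answer: ball1:lands@14:L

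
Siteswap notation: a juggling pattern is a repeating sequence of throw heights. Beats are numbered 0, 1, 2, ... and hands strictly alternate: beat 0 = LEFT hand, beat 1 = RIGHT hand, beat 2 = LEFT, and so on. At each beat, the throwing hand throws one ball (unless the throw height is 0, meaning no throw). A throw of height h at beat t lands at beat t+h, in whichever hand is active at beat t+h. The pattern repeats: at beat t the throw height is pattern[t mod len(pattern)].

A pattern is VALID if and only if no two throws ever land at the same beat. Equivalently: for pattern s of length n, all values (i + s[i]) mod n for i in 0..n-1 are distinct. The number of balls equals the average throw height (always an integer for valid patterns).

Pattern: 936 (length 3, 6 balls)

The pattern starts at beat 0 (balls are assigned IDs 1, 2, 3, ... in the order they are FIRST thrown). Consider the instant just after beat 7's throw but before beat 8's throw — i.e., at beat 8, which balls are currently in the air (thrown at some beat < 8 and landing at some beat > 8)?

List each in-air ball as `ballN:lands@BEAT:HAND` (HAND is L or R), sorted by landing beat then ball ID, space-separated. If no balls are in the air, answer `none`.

Beat 0 (L): throw ball1 h=9 -> lands@9:R; in-air after throw: [b1@9:R]
Beat 1 (R): throw ball2 h=3 -> lands@4:L; in-air after throw: [b2@4:L b1@9:R]
Beat 2 (L): throw ball3 h=6 -> lands@8:L; in-air after throw: [b2@4:L b3@8:L b1@9:R]
Beat 3 (R): throw ball4 h=9 -> lands@12:L; in-air after throw: [b2@4:L b3@8:L b1@9:R b4@12:L]
Beat 4 (L): throw ball2 h=3 -> lands@7:R; in-air after throw: [b2@7:R b3@8:L b1@9:R b4@12:L]
Beat 5 (R): throw ball5 h=6 -> lands@11:R; in-air after throw: [b2@7:R b3@8:L b1@9:R b5@11:R b4@12:L]
Beat 6 (L): throw ball6 h=9 -> lands@15:R; in-air after throw: [b2@7:R b3@8:L b1@9:R b5@11:R b4@12:L b6@15:R]
Beat 7 (R): throw ball2 h=3 -> lands@10:L; in-air after throw: [b3@8:L b1@9:R b2@10:L b5@11:R b4@12:L b6@15:R]
Beat 8 (L): throw ball3 h=6 -> lands@14:L; in-air after throw: [b1@9:R b2@10:L b5@11:R b4@12:L b3@14:L b6@15:R]

Answer: ball1:lands@9:R ball2:lands@10:L ball5:lands@11:R ball4:lands@12:L ball6:lands@15:R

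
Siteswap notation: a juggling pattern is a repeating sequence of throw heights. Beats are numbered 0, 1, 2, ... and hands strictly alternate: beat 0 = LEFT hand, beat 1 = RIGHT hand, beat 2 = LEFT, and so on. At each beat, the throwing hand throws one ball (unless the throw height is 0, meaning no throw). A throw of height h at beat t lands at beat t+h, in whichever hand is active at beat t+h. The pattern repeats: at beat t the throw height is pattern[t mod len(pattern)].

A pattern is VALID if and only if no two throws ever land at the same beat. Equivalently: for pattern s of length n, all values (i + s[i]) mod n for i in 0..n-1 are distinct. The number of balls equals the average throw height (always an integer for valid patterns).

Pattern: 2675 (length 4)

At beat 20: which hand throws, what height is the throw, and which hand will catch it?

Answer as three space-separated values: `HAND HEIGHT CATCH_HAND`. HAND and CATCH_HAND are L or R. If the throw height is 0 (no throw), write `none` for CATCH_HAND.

Beat 20: 20 mod 2 = 0, so hand = L
Throw height = pattern[20 mod 4] = pattern[0] = 2
Lands at beat 20+2=22, 22 mod 2 = 0, so catch hand = L

Answer: L 2 L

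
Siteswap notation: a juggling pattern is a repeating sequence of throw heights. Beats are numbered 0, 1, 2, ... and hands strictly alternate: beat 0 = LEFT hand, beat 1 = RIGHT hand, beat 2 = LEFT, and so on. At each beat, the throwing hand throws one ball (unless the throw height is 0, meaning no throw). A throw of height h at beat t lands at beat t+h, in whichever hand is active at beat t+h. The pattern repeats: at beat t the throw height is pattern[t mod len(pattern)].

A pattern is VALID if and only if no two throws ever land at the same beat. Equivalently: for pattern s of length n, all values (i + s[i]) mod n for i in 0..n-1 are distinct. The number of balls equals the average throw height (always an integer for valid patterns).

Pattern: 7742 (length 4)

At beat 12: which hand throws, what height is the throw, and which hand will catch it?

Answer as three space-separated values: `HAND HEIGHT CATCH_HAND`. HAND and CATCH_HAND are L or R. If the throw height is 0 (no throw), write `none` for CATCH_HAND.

Beat 12: 12 mod 2 = 0, so hand = L
Throw height = pattern[12 mod 4] = pattern[0] = 7
Lands at beat 12+7=19, 19 mod 2 = 1, so catch hand = R

Answer: L 7 R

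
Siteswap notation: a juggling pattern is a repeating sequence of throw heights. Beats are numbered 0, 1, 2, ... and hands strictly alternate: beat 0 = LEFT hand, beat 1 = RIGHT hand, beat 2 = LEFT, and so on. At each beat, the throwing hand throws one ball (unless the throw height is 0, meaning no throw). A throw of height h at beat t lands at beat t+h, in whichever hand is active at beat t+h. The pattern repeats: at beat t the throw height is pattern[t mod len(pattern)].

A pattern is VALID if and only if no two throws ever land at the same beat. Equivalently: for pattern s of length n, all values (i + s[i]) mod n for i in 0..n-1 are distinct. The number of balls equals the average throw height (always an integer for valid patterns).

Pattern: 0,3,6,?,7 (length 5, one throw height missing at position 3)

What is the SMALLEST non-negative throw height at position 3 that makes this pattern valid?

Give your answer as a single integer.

Answer: 4

Derivation:
i=0: (0 + 0) mod 5 = 0
i=1: (1 + 3) mod 5 = 4
i=2: (2 + 6) mod 5 = 3
i=3: s[i]=? (unknown)
i=4: (4 + 7) mod 5 = 1
Known residues: [0, 1, 3, 4]; need a permutation of 0..4, so missing residue r = 2
Need (3 + s) mod 5 = 2; smallest s = (2 - 3) mod 5 = 4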